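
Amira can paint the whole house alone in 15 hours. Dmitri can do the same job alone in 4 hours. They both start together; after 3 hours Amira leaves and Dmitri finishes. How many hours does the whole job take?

16/5 hours

In the first 3 hours the combined rate is 19/60, so 19/20 of the job is done, leaving 1/20.
After Amira leaves the rate is 1/4 per hour; the remaining 1/20 takes 1/5 hours.
Total = 3 + 1/5 = 16/5 hours.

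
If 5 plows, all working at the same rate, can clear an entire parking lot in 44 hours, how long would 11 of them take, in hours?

20 hours

Total work is 5·44 = 220 plow-hours.
With 11 plows: 220/11 = 20 hours.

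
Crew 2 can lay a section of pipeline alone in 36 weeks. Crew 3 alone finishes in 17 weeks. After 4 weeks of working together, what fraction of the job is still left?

100/153

Combined rate: 1/36 + 1/17 = (17 + 36)/612 = 53/612 per week.
In 4 weeks they complete 4·53/612 = 53/153 of the job.
So 100/153 remains.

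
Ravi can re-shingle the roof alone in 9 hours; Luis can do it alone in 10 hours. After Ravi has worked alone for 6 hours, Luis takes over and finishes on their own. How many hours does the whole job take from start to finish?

28/3 hours

In 6 hours Ravi does 6/9 = 2/3 of the job, leaving 1/3.
Luis works at 1/10 per hour, so finishing takes 1/3 ÷ 1/10 = 10/3 hours.
Total time = 6 + 10/3 = 28/3 hours.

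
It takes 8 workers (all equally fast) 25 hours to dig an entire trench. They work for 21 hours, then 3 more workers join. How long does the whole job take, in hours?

One worker does 1/200 of the job per hour.
After 21 hours with 8 workers, 21/25 is done (4/25 left).
With 11 workers the rate is 11/200, so the rest takes 4/25 ÷ 11/200 = 32/11 hours.
Total = 21 + 32/11 = 263/11 hours.

263/11 hours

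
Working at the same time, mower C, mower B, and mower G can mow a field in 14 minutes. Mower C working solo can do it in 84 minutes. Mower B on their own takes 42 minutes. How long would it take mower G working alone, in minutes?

28 minutes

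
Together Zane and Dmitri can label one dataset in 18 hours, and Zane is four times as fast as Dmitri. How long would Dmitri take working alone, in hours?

90 hours

Let Dmitri's rate be r; then Zane's rate is 4r, so together (4 + 1)r = 5r = 1/18.
Thus r = 1/90 per hour.
Dmitri alone: 90 hours; Zane alone: 45/2 hours.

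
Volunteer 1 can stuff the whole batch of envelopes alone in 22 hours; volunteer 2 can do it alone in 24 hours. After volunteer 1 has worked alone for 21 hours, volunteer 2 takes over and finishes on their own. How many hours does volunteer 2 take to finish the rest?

In 21 hours volunteer 1 does 21/22 of the job, leaving 1/22.
Volunteer 2 works at 1/24 per hour, so finishing takes 1/22 ÷ 1/24 = 12/11 hours.

12/11 hours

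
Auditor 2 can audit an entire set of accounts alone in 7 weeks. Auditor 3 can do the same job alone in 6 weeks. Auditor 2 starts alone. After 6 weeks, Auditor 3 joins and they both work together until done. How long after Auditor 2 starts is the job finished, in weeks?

84/13 weeks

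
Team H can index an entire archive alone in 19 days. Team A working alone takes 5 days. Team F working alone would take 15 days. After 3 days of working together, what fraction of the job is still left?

4/95

Combined rate: 1/19 + 1/5 + 1/15 = (15 + 57 + 19)/285 = 91/285 per day.
In 3 days they complete 3·91/285 = 91/95 of the job.
So 4/95 remains.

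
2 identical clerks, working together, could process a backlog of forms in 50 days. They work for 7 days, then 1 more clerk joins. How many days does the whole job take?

107/3 days

One clerk does 1/100 of the job per day.
After 7 days with 2 clerks, 7/50 is done (43/50 left).
With 3 clerks the rate is 3/100, so the rest takes 43/50 ÷ 3/100 = 86/3 days.
Total = 7 + 86/3 = 107/3 days.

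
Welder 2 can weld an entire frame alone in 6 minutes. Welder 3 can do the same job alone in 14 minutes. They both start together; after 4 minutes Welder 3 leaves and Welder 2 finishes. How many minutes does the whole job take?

In the first 4 minutes the combined rate is 5/21, so 20/21 of the job is done, leaving 1/21.
After Welder 3 leaves the rate is 1/6 per minute; the remaining 1/21 takes 2/7 minutes.
Total = 4 + 2/7 = 30/7 minutes.

30/7 minutes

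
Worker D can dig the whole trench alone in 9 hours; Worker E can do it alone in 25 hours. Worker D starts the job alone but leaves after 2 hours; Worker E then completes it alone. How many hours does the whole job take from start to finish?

193/9 hours

In 2 hours Worker D does 2/9 of the job, leaving 7/9.
Worker E works at 1/25 per hour, so finishing takes 7/9 ÷ 1/25 = 175/9 hours.
Total time = 2 + 175/9 = 193/9 hours.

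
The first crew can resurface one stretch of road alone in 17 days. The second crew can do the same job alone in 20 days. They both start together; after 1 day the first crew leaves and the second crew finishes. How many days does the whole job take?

320/17 days

In the first 1 day the combined rate is 37/340, so 37/340 of the job is done, leaving 303/340.
After the first crew leaves the rate is 1/20 per day; the remaining 303/340 takes 303/17 days.
Total = 1 + 303/17 = 320/17 days.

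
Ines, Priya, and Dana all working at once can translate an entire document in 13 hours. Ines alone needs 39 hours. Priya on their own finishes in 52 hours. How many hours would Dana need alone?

156/5 hours

Combined rate is 1/13 per hour.
Known contribution: 1/39 + 1/52 = (4 + 3)/156 = 7/156 per hour.
So Dana's rate is 1/13 − 7/156 = 5/156, meaning 156/5 hours alone.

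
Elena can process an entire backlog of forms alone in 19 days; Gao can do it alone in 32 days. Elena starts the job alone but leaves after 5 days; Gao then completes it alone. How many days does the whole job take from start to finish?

543/19 days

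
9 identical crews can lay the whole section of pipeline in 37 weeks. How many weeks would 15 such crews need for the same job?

Total work is 9·37 = 333 crew-weeks.
With 15 crews: 333/15 = 111/5 weeks.

111/5 weeks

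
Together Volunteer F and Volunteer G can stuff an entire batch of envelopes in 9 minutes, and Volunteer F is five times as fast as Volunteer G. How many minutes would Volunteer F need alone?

54/5 minutes

Let Volunteer G's rate be r; then Volunteer F's rate is 5r, so together (5 + 1)r = 6r = 1/9.
Thus r = 1/54 per minute.
Volunteer G alone: 54 minutes; Volunteer F alone: 54/5 minutes.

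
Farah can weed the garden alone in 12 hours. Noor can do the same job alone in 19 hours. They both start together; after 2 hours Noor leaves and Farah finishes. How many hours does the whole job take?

204/19 hours

In the first 2 hours the combined rate is 31/228, so 31/114 of the job is done, leaving 83/114.
After Noor leaves the rate is 1/12 per hour; the remaining 83/114 takes 166/19 hours.
Total = 2 + 166/19 = 204/19 hours.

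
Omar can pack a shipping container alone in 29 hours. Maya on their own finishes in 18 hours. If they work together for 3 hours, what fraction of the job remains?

127/174

Combined rate: 1/29 + 1/18 = (18 + 29)/522 = 47/522 per hour.
In 3 hours they complete 3·47/522 = 47/174 of the job.
So 127/174 remains.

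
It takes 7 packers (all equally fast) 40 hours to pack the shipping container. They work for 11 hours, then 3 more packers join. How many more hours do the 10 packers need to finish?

One packer does 1/280 of the job per hour.
After 11 hours with 7 packers, 11/40 is done (29/40 left).
With 10 packers the rate is 10/280 = 1/28, so the rest takes 29/40 ÷ 1/28 = 203/10 hours.

203/10 hours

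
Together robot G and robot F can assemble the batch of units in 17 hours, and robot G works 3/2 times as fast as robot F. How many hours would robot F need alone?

Let robot F's rate be r; then robot G's rate is (3/2)r, so together (3/2 + 1)r = (5/2)r = 1/17.
Thus r = 2/85 per hour.
Robot F alone: 85/2 hours; robot G alone: 85/3 hours.

85/2 hours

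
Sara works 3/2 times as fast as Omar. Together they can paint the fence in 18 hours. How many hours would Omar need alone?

45 hours

Let Omar's rate be r; then Sara's rate is (3/2)r, so together (3/2 + 1)r = (5/2)r = 1/18.
Thus r = 1/45 per hour.
Omar alone: 45 hours; Sara alone: 30 hours.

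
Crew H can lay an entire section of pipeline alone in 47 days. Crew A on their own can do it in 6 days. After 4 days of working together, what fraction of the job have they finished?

Combined rate: 1/47 + 1/6 = (6 + 47)/282 = 53/282 per day.
In 4 days they complete 4·53/282 = 106/141 of the job.

106/141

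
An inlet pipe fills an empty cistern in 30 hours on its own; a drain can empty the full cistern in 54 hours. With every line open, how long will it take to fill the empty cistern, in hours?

135/2 hours

Net rate = 1/30 − 1/54 = (9 − 5)/270 = 4/270 = 2/135 per hour.
Filling time = 1 ÷ (2/135) = 135/2 hours.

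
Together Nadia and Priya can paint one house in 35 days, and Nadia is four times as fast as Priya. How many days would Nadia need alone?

175/4 days

Let Priya's rate be r; then Nadia's rate is 4r, so together (4 + 1)r = 5r = 1/35.
Thus r = 1/175 per day.
Priya alone: 175 days; Nadia alone: 175/4 days.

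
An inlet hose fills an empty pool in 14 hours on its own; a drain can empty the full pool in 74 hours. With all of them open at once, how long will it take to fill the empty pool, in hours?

259/15 hours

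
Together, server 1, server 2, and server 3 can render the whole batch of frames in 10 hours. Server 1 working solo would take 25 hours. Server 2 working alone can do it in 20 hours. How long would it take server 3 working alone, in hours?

Combined rate is 1/10 per hour.
Known contribution: 1/25 + 1/20 = (4 + 5)/100 = 9/100 per hour.
So server 3's rate is 1/10 − 9/100 = 1/100, meaning 100 hours alone.

100 hours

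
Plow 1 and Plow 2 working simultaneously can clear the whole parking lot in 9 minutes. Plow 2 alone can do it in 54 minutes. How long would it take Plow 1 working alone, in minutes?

Combined rate is 1/9 per minute.
Known contribution: 1/54 per minute.
So Plow 1's rate is 1/9 − 1/54 = 5/54, meaning 54/5 minutes alone.

54/5 minutes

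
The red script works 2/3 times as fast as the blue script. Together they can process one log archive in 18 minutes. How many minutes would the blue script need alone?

30 minutes

Let the blue script's rate be r; then the red script's rate is (2/3)r, so together (2/3 + 1)r = (5/3)r = 1/18.
Thus r = 1/30 per minute.
The blue script alone: 30 minutes; the red script alone: 45 minutes.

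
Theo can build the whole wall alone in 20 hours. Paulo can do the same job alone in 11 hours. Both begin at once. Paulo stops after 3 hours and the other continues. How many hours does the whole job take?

160/11 hours

In the first 3 hours the combined rate is 31/220, so 93/220 of the job is done, leaving 127/220.
After Paulo leaves the rate is 1/20 per hour; the remaining 127/220 takes 127/11 hours.
Total = 3 + 127/11 = 160/11 hours.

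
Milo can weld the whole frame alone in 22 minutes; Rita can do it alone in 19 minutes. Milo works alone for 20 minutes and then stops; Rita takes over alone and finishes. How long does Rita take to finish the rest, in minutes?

In 20 minutes Milo does 20/22 = 10/11 of the job, leaving 1/11.
Rita works at 1/19 per minute, so finishing takes 1/11 ÷ 1/19 = 19/11 minutes.

19/11 minutes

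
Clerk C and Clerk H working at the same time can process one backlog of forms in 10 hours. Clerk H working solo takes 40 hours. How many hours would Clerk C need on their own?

40/3 hours

Combined rate is 1/10 per hour.
Known contribution: 1/40 per hour.
So Clerk C's rate is 1/10 − 1/40 = 3/40, meaning 40/3 hours alone.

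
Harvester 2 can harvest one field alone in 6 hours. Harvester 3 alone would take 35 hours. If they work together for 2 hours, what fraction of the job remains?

64/105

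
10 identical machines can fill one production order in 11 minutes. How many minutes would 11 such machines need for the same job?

10 minutes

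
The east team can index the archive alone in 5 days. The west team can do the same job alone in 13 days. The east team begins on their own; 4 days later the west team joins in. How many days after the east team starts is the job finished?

In the first 4 days the east team alone does 4/5 of the job, leaving 1/5.
Once everyone is working, combined rate: 1/5 + 1/13 = (13 + 5)/65 = 18/65 per day.
Remaining 1/5 at 18/65 per day takes 13/18 days.
Total from the start = 4 + 13/18 = 85/18 days.

85/18 days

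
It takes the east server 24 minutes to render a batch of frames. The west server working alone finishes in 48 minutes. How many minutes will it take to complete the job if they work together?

With two workers the combined time is the product over the sum: 24·48/(24+48) = 1152/72 = 16 minutes.

16 minutes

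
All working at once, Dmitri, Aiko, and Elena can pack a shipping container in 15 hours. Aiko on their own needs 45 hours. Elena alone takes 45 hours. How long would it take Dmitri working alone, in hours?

45 hours

Combined rate is 1/15 per hour.
Known contribution: 1/45 + 1/45 = (1 + 1)/45 = 2/45 per hour.
So Dmitri's rate is 1/15 − 2/45 = 1/45, meaning 45 hours alone.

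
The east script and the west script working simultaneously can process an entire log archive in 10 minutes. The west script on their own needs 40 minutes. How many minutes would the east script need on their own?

40/3 minutes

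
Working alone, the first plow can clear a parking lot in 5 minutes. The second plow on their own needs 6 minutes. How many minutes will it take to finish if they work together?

30/11 minutes

Combined rate: 1/5 + 1/6 = (6 + 5)/30 = 11/30 per minute.
Time = 1 ÷ (11/30) = 30/11 minutes.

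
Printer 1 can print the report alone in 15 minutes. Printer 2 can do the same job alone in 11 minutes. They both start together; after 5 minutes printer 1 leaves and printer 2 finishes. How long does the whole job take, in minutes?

In the first 5 minutes the combined rate is 26/165, so 26/33 of the job is done, leaving 7/33.
After printer 1 leaves the rate is 1/11 per minute; the remaining 7/33 takes 7/3 minutes.
Total = 5 + 7/3 = 22/3 minutes.

22/3 minutes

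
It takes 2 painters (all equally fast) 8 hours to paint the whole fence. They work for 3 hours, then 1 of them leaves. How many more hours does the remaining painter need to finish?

One painter does 1/16 of the job per hour.
After 3 hours with 2 painters, 3/8 is done (5/8 left).
With 1 painter the rate is 1/16, so the rest takes 5/8 ÷ 1/16 = 10 hours.

10 hours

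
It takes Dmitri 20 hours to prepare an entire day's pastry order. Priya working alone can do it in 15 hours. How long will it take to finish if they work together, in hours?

60/7 hours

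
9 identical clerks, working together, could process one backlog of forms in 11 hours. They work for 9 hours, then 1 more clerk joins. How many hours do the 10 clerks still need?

9/5 hours

One clerk does 1/99 of the job per hour.
After 9 hours with 9 clerks, 9/11 is done (2/11 left).
With 10 clerks the rate is 10/99, so the rest takes 2/11 ÷ 10/99 = 9/5 hours.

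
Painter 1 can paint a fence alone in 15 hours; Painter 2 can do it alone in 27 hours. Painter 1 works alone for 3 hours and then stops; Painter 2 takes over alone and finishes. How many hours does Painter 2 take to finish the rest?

108/5 hours

In 3 hours Painter 1 does 3/15 = 1/5 of the job, leaving 4/5.
Painter 2 works at 1/27 per hour, so finishing takes 4/5 ÷ 1/27 = 108/5 hours.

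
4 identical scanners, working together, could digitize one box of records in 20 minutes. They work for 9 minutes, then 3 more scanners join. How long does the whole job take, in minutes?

107/7 minutes

One scanner does 1/80 of the job per minute.
After 9 minutes with 4 scanners, 9/20 is done (11/20 left).
With 7 scanners the rate is 7/80, so the rest takes 11/20 ÷ 7/80 = 44/7 minutes.
Total = 9 + 44/7 = 107/7 minutes.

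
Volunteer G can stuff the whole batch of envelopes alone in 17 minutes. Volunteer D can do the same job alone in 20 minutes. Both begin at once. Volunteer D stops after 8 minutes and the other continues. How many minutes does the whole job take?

51/5 minutes

In the first 8 minutes the combined rate is 37/340, so 74/85 of the job is done, leaving 11/85.
After Volunteer D leaves the rate is 1/17 per minute; the remaining 11/85 takes 11/5 minutes.
Total = 8 + 11/5 = 51/5 minutes.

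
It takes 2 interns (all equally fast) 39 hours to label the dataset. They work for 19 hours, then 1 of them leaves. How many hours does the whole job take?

One intern does 1/78 of the job per hour.
After 19 hours with 2 interns, 19/39 is done (20/39 left).
With 1 intern the rate is 1/78, so the rest takes 20/39 ÷ 1/78 = 40 hours.
Total = 19 + 40 = 59 hours.

59 hours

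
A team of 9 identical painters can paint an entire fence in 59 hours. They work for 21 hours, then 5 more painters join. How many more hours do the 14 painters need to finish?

171/7 hours

One painter does 1/531 of the job per hour.
After 21 hours with 9 painters, 21/59 is done (38/59 left).
With 14 painters the rate is 14/531, so the rest takes 38/59 ÷ 14/531 = 171/7 hours.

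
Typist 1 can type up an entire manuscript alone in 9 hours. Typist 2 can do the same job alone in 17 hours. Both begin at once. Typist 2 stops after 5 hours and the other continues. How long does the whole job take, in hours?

108/17 hours

In the first 5 hours the combined rate is 26/153, so 130/153 of the job is done, leaving 23/153.
After typist 2 leaves the rate is 1/9 per hour; the remaining 23/153 takes 23/17 hours.
Total = 5 + 23/17 = 108/17 hours.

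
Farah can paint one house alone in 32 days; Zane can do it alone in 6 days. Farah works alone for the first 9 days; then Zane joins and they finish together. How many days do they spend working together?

69/19 days

In 9 days Farah does 9/32 of the job, leaving 23/32.
Farah and Zane together work at 19/96 per day, so finishing takes 23/32 ÷ 19/96 = 69/19 days.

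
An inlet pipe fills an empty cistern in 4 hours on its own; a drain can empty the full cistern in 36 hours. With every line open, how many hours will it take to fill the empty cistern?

9/2 hours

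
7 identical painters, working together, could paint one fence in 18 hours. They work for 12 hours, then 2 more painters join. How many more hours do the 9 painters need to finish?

14/3 hours

One painter does 1/126 of the job per hour.
After 12 hours with 7 painters, 2/3 is done (1/3 left).
With 9 painters the rate is 9/126 = 1/14, so the rest takes 1/3 ÷ 1/14 = 14/3 hours.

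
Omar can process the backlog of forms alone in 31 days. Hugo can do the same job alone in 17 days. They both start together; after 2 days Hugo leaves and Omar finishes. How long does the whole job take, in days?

465/17 days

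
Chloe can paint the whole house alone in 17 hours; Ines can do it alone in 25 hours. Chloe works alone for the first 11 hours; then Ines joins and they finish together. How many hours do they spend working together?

In 11 hours Chloe does 11/17 of the job, leaving 6/17.
Chloe and Ines together work at 42/425 per hour, so finishing takes 6/17 ÷ 42/425 = 25/7 hours.

25/7 hours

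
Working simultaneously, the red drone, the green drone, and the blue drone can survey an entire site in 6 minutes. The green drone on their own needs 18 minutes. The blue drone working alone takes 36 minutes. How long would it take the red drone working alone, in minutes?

Combined rate is 1/6 per minute.
Known contribution: 1/18 + 1/36 = (2 + 1)/36 = 3/36 = 1/12 per minute.
So the red drone's rate is 1/6 − 1/12 = 1/12, meaning 12 minutes alone.

12 minutes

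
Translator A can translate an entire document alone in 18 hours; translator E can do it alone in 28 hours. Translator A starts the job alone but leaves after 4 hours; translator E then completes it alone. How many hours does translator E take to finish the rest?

In 4 hours translator A does 4/18 = 2/9 of the job, leaving 7/9.
Translator E works at 1/28 per hour, so finishing takes 7/9 ÷ 1/28 = 196/9 hours.

196/9 hours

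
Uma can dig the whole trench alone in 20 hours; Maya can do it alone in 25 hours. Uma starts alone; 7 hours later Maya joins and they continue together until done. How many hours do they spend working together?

65/9 hours

In 7 hours Uma does 7/20 of the job, leaving 13/20.
Uma and Maya together work at 9/100 per hour, so finishing takes 13/20 ÷ 9/100 = 65/9 hours.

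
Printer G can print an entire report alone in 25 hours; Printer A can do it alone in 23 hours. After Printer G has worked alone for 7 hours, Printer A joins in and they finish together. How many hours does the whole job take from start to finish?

125/8 hours

In 7 hours Printer G does 7/25 of the job, leaving 18/25.
Printer G and Printer A together work at 48/575 per hour, so finishing takes 18/25 ÷ 48/575 = 69/8 hours.
Total time = 7 + 69/8 = 125/8 hours.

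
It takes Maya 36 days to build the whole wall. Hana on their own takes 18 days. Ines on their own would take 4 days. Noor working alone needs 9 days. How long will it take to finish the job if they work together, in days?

9/4 days

Combined rate: 1/36 + 1/18 + 1/4 + 1/9 = (1 + 2 + 9 + 4)/36 = 16/36 = 4/9 per day.
Time = 1 ÷ (4/9) = 9/4 days.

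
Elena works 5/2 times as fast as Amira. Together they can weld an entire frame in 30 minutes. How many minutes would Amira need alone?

Let Amira's rate be r; then Elena's rate is (5/2)r, so together (5/2 + 1)r = (7/2)r = 1/30.
Thus r = 1/105 per minute.
Amira alone: 105 minutes; Elena alone: 42 minutes.

105 minutes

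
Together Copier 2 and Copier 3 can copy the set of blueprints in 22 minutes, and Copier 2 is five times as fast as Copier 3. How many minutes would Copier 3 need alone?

132 minutes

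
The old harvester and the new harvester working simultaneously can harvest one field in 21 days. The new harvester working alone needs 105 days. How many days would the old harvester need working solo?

Combined rate is 1/21 per day.
Known contribution: 1/105 per day.
So the old harvester's rate is 1/21 − 1/105 = 4/105, meaning 105/4 days alone.

105/4 days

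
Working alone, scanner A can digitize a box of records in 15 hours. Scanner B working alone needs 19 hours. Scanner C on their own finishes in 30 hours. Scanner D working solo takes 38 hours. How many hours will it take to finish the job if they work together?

95/17 hours

Combined rate: 1/15 + 1/19 + 1/30 + 1/38 = (38 + 30 + 19 + 15)/570 = 102/570 = 17/95 per hour.
Time = 1 ÷ (17/95) = 95/17 hours.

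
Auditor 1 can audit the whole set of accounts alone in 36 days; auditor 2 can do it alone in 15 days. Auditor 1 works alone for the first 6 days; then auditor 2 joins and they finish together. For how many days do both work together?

150/17 days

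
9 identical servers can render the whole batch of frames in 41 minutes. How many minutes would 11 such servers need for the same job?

369/11 minutes

Total work is 9·41 = 369 server-minutes.
With 11 servers: 369/11 minutes.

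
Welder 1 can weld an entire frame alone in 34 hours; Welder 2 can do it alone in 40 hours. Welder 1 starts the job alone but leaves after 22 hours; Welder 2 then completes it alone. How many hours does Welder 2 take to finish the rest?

In 22 hours Welder 1 does 22/34 = 11/17 of the job, leaving 6/17.
Welder 2 works at 1/40 per hour, so finishing takes 6/17 ÷ 1/40 = 240/17 hours.

240/17 hours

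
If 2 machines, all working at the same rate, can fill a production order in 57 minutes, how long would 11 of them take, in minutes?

Total work is 2·57 = 114 machine-minutes.
With 11 machines: 114/11 minutes.

114/11 minutes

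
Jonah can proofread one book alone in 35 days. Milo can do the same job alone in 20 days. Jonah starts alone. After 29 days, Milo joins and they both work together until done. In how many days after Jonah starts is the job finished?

343/11 days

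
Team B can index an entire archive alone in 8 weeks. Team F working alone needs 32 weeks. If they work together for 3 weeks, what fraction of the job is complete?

15/32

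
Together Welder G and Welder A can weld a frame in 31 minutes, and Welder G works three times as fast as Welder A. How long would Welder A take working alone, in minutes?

124 minutes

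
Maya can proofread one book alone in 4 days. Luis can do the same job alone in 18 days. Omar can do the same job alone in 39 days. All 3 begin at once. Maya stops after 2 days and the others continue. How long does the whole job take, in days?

In the first 2 days the combined rate is 155/468, so 155/234 of the job is done, leaving 79/234.
After Maya leaves the rate is 19/234 per day; the remaining 79/234 takes 79/19 days.
Total = 2 + 79/19 = 117/19 days.

117/19 days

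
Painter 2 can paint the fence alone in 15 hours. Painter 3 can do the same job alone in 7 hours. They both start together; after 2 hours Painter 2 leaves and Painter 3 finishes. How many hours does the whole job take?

In the first 2 hours the combined rate is 22/105, so 44/105 of the job is done, leaving 61/105.
After Painter 2 leaves the rate is 1/7 per hour; the remaining 61/105 takes 61/15 hours.
Total = 2 + 61/15 = 91/15 hours.

91/15 hours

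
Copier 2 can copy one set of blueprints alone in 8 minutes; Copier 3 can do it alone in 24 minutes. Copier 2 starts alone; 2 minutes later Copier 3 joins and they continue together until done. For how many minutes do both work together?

9/2 minutes

In 2 minutes Copier 2 does 2/8 = 1/4 of the job, leaving 3/4.
Copier 2 and Copier 3 together work at 1/6 per minute, so finishing takes 3/4 ÷ 1/6 = 9/2 minutes.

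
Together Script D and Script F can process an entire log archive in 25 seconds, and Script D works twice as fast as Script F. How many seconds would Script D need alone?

75/2 seconds

Let Script F's rate be r; then Script D's rate is 2r, so together (2 + 1)r = 3r = 1/25.
Thus r = 1/75 per second.
Script F alone: 75 seconds; Script D alone: 75/2 seconds.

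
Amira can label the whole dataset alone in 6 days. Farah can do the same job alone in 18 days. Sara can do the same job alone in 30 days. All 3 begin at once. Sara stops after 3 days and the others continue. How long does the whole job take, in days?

In the first 3 days the combined rate is 23/90, so 23/30 of the job is done, leaving 7/30.
After Sara leaves the rate is 2/9 per day; the remaining 7/30 takes 21/20 days.
Total = 3 + 21/20 = 81/20 days.

81/20 days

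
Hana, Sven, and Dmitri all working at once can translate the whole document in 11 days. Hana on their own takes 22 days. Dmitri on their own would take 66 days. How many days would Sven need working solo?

33 days

Combined rate is 1/11 per day.
Known contribution: 1/22 + 1/66 = (3 + 1)/66 = 4/66 = 2/33 per day.
So Sven's rate is 1/11 − 2/33 = 1/33, meaning 33 days alone.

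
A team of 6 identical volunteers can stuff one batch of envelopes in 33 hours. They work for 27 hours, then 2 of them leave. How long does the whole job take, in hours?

36 hours

One volunteer does 1/198 of the job per hour.
After 27 hours with 6 volunteers, 9/11 is done (2/11 left).
With 4 volunteers the rate is 4/198 = 2/99, so the rest takes 2/11 ÷ 2/99 = 9 hours.
Total = 27 + 9 = 36 hours.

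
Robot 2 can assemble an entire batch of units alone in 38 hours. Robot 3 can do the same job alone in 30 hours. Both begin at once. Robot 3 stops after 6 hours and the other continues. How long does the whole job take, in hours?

152/5 hours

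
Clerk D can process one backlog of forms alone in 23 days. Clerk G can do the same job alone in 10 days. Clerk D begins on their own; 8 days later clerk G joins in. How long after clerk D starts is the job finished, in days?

138/11 days

In the first 8 days clerk D alone does 8/23 of the job, leaving 15/23.
Once everyone is working, combined rate: 1/23 + 1/10 = (10 + 23)/230 = 33/230 per day.
Remaining 15/23 at 33/230 per day takes 50/11 days.
Total from the start = 8 + 50/11 = 138/11 days.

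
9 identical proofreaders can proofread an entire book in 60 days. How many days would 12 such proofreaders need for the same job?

Total work is 9·60 = 540 proofreader-days.
With 12 proofreaders: 540/12 = 45 days.

45 days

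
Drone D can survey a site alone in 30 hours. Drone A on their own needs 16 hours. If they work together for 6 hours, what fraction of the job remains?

Combined rate: 1/30 + 1/16 = (8 + 15)/240 = 23/240 per hour.
In 6 hours they complete 6·23/240 = 23/40 of the job.
So 17/40 remains.

17/40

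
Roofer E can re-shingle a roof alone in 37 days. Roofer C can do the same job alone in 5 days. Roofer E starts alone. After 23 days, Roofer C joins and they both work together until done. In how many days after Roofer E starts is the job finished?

74/3 days

In the first 23 days Roofer E alone does 23/37 of the job, leaving 14/37.
Once everyone is working, combined rate: 1/37 + 1/5 = (5 + 37)/185 = 42/185 per day.
Remaining 14/37 at 42/185 per day takes 5/3 days.
Total from the start = 23 + 5/3 = 74/3 days.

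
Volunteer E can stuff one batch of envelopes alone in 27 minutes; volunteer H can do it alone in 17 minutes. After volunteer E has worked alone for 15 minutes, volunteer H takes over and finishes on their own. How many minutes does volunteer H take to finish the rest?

68/9 minutes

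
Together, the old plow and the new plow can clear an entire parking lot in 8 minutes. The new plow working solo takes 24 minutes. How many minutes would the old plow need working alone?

Combined rate is 1/8 per minute.
Known contribution: 1/24 per minute.
So the old plow's rate is 1/8 − 1/24 = 1/12, meaning 12 minutes alone.

12 minutes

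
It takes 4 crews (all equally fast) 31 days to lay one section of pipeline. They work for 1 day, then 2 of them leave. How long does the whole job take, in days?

One crew does 1/124 of the job per day.
After 1 day with 4 crews, 1/31 is done (30/31 left).
With 2 crews the rate is 2/124 = 1/62, so the rest takes 30/31 ÷ 1/62 = 60 days.
Total = 1 + 60 = 61 days.

61 days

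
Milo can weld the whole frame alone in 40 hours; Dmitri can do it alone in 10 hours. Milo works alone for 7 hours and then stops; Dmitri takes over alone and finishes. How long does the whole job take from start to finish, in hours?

In 7 hours Milo does 7/40 of the job, leaving 33/40.
Dmitri works at 1/10 per hour, so finishing takes 33/40 ÷ 1/10 = 33/4 hours.
Total time = 7 + 33/4 = 61/4 hours.

61/4 hours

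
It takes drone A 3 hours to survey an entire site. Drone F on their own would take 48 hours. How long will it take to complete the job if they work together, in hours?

48/17 hours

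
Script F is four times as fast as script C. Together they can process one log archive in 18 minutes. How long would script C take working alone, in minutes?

Let script C's rate be r; then script F's rate is 4r, so together (4 + 1)r = 5r = 1/18.
Thus r = 1/90 per minute.
Script C alone: 90 minutes; script F alone: 45/2 minutes.

90 minutes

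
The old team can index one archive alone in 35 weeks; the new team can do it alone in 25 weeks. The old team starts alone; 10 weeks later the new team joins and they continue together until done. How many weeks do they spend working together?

125/12 weeks

In 10 weeks the old team does 10/35 = 2/7 of the job, leaving 5/7.
The old team and the new team together work at 12/175 per week, so finishing takes 5/7 ÷ 12/175 = 125/12 weeks.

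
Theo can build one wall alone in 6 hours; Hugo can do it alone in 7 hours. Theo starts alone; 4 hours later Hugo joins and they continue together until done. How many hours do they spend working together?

14/13 hours

In 4 hours Theo does 4/6 = 2/3 of the job, leaving 1/3.
Theo and Hugo together work at 13/42 per hour, so finishing takes 1/3 ÷ 13/42 = 14/13 hours.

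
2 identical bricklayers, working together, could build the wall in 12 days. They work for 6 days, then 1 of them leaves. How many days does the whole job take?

One bricklayer does 1/24 of the job per day.
After 6 days with 2 bricklayers, 1/2 is done (1/2 left).
With 1 bricklayer the rate is 1/24, so the rest takes 1/2 ÷ 1/24 = 12 days.
Total = 6 + 12 = 18 days.

18 days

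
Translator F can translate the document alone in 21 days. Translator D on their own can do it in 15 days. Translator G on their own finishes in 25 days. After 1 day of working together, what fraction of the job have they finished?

Combined rate: 1/21 + 1/15 + 1/25 = (25 + 35 + 21)/525 = 81/525 = 27/175 per day.
In 1 day they complete 1·27/175 = 27/175 of the job.

27/175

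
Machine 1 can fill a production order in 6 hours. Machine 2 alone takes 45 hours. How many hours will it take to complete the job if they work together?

90/17 hours

Combined rate: 1/6 + 1/45 = (15 + 2)/90 = 17/90 per hour.
Time = 1 ÷ (17/90) = 90/17 hours.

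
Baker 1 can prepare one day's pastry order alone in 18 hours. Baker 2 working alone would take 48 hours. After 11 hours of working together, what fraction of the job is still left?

23/144

Combined rate: 1/18 + 1/48 = (8 + 3)/144 = 11/144 per hour.
In 11 hours they complete 11·11/144 = 121/144 of the job.
So 23/144 remains.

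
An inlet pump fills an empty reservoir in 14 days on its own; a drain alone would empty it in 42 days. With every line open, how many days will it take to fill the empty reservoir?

Net rate = 1/14 − 1/42 = (3 − 1)/42 = 2/42 = 1/21 per day.
Filling time = 1 ÷ (1/21) = 21 days.

21 days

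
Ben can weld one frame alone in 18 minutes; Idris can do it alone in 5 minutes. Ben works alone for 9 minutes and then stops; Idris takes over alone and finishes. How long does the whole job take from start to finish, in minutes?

23/2 minutes

In 9 minutes Ben does 9/18 = 1/2 of the job, leaving 1/2.
Idris works at 1/5 per minute, so finishing takes 1/2 ÷ 1/5 = 5/2 minutes.
Total time = 9 + 5/2 = 23/2 minutes.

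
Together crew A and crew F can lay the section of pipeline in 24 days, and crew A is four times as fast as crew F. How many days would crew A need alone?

30 days

Let crew F's rate be r; then crew A's rate is 4r, so together (4 + 1)r = 5r = 1/24.
Thus r = 1/120 per day.
Crew F alone: 120 days; crew A alone: 30 days.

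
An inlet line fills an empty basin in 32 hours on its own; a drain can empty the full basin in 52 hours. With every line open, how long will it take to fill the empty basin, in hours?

Net rate = 1/32 − 1/52 = (13 − 8)/416 = 5/416 per hour.
Filling time = 1 ÷ (5/416) = 416/5 hours.

416/5 hours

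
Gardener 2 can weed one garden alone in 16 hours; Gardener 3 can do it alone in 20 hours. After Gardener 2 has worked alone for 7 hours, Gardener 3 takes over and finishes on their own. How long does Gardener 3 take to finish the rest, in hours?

In 7 hours Gardener 2 does 7/16 of the job, leaving 9/16.
Gardener 3 works at 1/20 per hour, so finishing takes 9/16 ÷ 1/20 = 45/4 hours.

45/4 hours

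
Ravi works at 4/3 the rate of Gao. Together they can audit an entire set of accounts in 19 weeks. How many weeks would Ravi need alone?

133/4 weeks

Let Gao's rate be r; then Ravi's rate is (4/3)r, so together (4/3 + 1)r = (7/3)r = 1/19.
Thus r = 3/133 per week.
Gao alone: 133/3 weeks; Ravi alone: 133/4 weeks.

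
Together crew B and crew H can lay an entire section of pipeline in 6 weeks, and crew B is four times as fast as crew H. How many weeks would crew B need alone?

15/2 weeks

Let crew H's rate be r; then crew B's rate is 4r, so together (4 + 1)r = 5r = 1/6.
Thus r = 1/30 per week.
Crew H alone: 30 weeks; crew B alone: 15/2 weeks.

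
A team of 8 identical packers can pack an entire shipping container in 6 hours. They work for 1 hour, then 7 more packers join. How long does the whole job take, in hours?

One packer does 1/48 of the job per hour.
After 1 hour with 8 packers, 1/6 is done (5/6 left).
With 15 packers the rate is 15/48 = 5/16, so the rest takes 5/6 ÷ 5/16 = 8/3 hours.
Total = 1 + 8/3 = 11/3 hours.

11/3 hours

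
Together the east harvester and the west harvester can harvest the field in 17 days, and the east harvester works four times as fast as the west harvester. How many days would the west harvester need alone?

85 days

Let the west harvester's rate be r; then the east harvester's rate is 4r, so together (4 + 1)r = 5r = 1/17.
Thus r = 1/85 per day.
The west harvester alone: 85 days; the east harvester alone: 85/4 days.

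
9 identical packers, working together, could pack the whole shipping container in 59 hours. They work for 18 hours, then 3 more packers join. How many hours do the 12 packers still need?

123/4 hours

One packer does 1/531 of the job per hour.
After 18 hours with 9 packers, 18/59 is done (41/59 left).
With 12 packers the rate is 12/531 = 4/177, so the rest takes 41/59 ÷ 4/177 = 123/4 hours.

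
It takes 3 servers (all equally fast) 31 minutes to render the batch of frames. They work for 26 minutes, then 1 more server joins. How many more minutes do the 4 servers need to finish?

One server does 1/93 of the job per minute.
After 26 minutes with 3 servers, 26/31 is done (5/31 left).
With 4 servers the rate is 4/93, so the rest takes 5/31 ÷ 4/93 = 15/4 minutes.

15/4 minutes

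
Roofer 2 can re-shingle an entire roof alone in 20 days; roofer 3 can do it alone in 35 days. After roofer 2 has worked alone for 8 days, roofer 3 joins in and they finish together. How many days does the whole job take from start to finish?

In 8 days roofer 2 does 8/20 = 2/5 of the job, leaving 3/5.
Roofer 2 and roofer 3 together work at 11/140 per day, so finishing takes 3/5 ÷ 11/140 = 84/11 days.
Total time = 8 + 84/11 = 172/11 days.

172/11 days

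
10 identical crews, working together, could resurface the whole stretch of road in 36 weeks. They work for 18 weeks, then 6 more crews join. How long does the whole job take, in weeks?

117/4 weeks

One crew does 1/360 of the job per week.
After 18 weeks with 10 crews, 1/2 is done (1/2 left).
With 16 crews the rate is 16/360 = 2/45, so the rest takes 1/2 ÷ 2/45 = 45/4 weeks.
Total = 18 + 45/4 = 117/4 weeks.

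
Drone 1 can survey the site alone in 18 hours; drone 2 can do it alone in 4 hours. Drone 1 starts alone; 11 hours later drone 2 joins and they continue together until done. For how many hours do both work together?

14/11 hours

In 11 hours drone 1 does 11/18 of the job, leaving 7/18.
Drone 1 and drone 2 together work at 11/36 per hour, so finishing takes 7/18 ÷ 11/36 = 14/11 hours.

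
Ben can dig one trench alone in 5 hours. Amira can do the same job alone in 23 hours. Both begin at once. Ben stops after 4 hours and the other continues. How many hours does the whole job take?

23/5 hours

In the first 4 hours the combined rate is 28/115, so 112/115 of the job is done, leaving 3/115.
After Ben leaves the rate is 1/23 per hour; the remaining 3/115 takes 3/5 hours.
Total = 4 + 3/5 = 23/5 hours.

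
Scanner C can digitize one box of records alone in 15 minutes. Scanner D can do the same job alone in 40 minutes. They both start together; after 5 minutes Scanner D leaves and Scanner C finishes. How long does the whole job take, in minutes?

105/8 minutes

In the first 5 minutes the combined rate is 11/120, so 11/24 of the job is done, leaving 13/24.
After Scanner D leaves the rate is 1/15 per minute; the remaining 13/24 takes 65/8 minutes.
Total = 5 + 65/8 = 105/8 minutes.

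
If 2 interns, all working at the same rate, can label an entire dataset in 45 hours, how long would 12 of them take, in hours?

15/2 hours

Total work is 2·45 = 90 intern-hours.
With 12 interns: 90/12 = 15/2 hours.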